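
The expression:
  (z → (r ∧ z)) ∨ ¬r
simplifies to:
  True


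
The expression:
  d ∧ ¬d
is never true.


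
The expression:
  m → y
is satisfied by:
  {y: True, m: False}
  {m: False, y: False}
  {m: True, y: True}


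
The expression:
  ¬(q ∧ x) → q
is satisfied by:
  {q: True}


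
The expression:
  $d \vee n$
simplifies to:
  $d \vee n$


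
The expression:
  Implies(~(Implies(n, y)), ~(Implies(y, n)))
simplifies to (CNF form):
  y | ~n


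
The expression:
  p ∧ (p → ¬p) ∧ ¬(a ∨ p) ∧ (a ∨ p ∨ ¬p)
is never true.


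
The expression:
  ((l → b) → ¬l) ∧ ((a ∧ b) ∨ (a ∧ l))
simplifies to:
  a ∧ (b ∨ l) ∧ (¬b ∨ ¬l)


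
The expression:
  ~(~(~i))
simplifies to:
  ~i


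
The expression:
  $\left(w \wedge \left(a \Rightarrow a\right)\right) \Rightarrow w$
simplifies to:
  $\text{True}$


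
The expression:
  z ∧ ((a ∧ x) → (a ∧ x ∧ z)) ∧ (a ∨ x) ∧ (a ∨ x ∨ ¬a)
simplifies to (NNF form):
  z ∧ (a ∨ x)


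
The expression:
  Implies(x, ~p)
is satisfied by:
  {p: False, x: False}
  {x: True, p: False}
  {p: True, x: False}


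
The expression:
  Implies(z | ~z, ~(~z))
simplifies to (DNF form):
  z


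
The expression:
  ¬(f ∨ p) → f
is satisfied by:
  {p: True, f: True}
  {p: True, f: False}
  {f: True, p: False}


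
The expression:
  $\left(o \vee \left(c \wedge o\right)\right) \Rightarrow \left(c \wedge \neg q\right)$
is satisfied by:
  {c: True, q: False, o: False}
  {q: False, o: False, c: False}
  {c: True, q: True, o: False}
  {q: True, c: False, o: False}
  {o: True, c: True, q: False}


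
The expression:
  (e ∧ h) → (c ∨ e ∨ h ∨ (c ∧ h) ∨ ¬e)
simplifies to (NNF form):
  True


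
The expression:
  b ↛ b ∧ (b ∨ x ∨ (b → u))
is never true.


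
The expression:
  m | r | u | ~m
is always true.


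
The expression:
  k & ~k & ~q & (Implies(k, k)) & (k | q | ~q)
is never true.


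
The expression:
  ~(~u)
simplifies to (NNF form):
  u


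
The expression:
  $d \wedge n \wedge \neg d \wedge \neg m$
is never true.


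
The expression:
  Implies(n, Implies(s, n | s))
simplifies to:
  True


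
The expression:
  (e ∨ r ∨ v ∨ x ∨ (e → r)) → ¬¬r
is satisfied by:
  {r: True}


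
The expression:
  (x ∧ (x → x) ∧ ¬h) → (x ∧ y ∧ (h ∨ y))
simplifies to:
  h ∨ y ∨ ¬x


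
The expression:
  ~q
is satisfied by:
  {q: False}


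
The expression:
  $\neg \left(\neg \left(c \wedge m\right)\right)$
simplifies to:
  $c \wedge m$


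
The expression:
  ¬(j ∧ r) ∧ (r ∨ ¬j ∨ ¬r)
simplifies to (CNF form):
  ¬j ∨ ¬r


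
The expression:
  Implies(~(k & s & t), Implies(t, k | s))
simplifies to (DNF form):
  k | s | ~t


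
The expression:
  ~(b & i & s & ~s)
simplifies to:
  True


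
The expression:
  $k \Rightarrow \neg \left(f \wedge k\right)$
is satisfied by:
  {k: False, f: False}
  {f: True, k: False}
  {k: True, f: False}


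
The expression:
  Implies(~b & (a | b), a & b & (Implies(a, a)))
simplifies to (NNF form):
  b | ~a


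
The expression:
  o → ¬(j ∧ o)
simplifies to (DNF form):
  ¬j ∨ ¬o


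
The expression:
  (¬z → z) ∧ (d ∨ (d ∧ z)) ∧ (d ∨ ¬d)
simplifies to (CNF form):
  d ∧ z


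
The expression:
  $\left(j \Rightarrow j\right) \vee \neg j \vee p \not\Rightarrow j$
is always true.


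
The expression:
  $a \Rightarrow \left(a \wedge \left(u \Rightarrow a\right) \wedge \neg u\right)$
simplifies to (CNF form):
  $\neg a \vee \neg u$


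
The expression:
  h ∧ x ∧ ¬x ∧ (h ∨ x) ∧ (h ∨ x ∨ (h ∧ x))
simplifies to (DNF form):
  False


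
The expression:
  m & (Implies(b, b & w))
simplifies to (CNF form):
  m & (w | ~b)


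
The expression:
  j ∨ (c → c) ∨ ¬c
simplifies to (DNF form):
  True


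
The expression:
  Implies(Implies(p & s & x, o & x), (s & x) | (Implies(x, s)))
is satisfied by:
  {s: True, x: False}
  {x: False, s: False}
  {x: True, s: True}


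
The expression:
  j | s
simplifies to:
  j | s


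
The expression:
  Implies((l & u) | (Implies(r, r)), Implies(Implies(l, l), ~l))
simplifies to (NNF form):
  ~l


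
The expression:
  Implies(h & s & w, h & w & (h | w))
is always true.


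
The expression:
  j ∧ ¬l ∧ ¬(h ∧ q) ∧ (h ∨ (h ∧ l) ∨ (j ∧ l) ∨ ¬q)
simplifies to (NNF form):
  j ∧ ¬l ∧ ¬q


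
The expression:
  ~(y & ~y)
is always true.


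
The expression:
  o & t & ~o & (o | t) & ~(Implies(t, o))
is never true.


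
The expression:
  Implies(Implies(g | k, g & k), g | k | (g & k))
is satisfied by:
  {k: True, g: True}
  {k: True, g: False}
  {g: True, k: False}


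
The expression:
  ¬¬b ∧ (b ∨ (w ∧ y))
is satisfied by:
  {b: True}


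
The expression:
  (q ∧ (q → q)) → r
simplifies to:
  r ∨ ¬q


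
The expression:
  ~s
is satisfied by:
  {s: False}


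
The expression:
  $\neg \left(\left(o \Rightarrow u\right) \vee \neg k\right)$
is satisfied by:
  {o: True, k: True, u: False}


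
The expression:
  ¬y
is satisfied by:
  {y: False}


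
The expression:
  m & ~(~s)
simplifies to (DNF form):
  m & s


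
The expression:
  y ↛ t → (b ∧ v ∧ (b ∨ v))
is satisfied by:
  {b: True, t: True, v: True, y: False}
  {b: True, t: True, v: False, y: False}
  {t: True, v: True, b: False, y: False}
  {t: True, b: False, v: False, y: False}
  {b: True, v: True, t: False, y: False}
  {b: True, v: False, t: False, y: False}
  {v: True, b: False, t: False, y: False}
  {b: False, v: False, t: False, y: False}
  {b: True, y: True, t: True, v: True}
  {b: True, y: True, t: True, v: False}
  {y: True, t: True, v: True, b: False}
  {y: True, t: True, v: False, b: False}
  {y: True, b: True, v: True, t: False}


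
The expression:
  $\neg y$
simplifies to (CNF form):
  $\neg y$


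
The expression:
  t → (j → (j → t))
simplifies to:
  True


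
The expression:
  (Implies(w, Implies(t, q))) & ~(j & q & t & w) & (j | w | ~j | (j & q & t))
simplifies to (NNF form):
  ~t | ~w | (q & ~j)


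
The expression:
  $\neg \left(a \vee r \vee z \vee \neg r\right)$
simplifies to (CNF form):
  $\text{False}$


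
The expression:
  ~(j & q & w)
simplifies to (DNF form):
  ~j | ~q | ~w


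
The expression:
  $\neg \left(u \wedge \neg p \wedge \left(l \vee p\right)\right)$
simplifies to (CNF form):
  $p \vee \neg l \vee \neg u$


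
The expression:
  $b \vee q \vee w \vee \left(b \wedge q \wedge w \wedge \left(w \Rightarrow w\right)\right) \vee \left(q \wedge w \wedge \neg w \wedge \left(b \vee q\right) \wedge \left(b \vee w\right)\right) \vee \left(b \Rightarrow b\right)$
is always true.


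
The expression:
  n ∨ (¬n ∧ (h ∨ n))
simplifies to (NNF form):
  h ∨ n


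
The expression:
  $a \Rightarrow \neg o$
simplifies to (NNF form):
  $\neg a \vee \neg o$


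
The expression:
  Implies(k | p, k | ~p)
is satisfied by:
  {k: True, p: False}
  {p: False, k: False}
  {p: True, k: True}


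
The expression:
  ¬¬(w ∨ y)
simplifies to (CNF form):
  w ∨ y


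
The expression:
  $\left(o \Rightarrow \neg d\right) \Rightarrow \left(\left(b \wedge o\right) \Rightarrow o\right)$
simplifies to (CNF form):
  $\text{True}$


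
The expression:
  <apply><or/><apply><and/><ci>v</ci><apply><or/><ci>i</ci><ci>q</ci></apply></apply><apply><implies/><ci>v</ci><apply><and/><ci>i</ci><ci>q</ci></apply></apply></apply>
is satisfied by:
  {i: True, q: True, v: False}
  {i: True, v: False, q: False}
  {q: True, v: False, i: False}
  {q: False, v: False, i: False}
  {i: True, q: True, v: True}
  {i: True, v: True, q: False}
  {q: True, v: True, i: False}


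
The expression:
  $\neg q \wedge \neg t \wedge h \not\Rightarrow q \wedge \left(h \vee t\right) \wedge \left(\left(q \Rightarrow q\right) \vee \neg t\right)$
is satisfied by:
  {h: True, q: False, t: False}


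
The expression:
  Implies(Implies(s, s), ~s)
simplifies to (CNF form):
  ~s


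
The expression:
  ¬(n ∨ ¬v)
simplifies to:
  v ∧ ¬n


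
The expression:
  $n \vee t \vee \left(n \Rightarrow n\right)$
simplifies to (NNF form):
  $\text{True}$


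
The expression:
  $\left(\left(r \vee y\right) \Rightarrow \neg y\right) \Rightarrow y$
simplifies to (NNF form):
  $y$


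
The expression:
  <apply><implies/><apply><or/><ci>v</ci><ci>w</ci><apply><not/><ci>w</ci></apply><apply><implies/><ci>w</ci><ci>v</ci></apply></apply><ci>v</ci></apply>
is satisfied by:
  {v: True}


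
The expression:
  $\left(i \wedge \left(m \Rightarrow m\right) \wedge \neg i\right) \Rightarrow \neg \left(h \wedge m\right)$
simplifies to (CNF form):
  $\text{True}$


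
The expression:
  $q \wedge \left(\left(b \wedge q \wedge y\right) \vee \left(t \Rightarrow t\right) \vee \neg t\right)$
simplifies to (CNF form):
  $q$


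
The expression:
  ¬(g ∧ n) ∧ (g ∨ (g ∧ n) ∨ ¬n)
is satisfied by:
  {n: False}


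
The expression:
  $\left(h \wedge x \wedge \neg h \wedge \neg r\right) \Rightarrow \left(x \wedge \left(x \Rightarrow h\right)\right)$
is always true.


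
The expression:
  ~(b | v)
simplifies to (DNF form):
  ~b & ~v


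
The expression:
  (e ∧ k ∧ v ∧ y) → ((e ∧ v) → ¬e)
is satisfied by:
  {k: False, y: False, e: False, v: False}
  {v: True, k: False, y: False, e: False}
  {e: True, k: False, y: False, v: False}
  {v: True, e: True, k: False, y: False}
  {y: True, v: False, k: False, e: False}
  {v: True, y: True, k: False, e: False}
  {e: True, y: True, v: False, k: False}
  {v: True, e: True, y: True, k: False}
  {k: True, e: False, y: False, v: False}
  {v: True, k: True, e: False, y: False}
  {e: True, k: True, v: False, y: False}
  {v: True, e: True, k: True, y: False}
  {y: True, k: True, e: False, v: False}
  {v: True, y: True, k: True, e: False}
  {e: True, y: True, k: True, v: False}


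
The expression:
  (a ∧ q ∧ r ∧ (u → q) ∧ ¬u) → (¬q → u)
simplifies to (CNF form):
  True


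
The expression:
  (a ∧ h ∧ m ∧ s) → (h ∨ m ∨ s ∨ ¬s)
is always true.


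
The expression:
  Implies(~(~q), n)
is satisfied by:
  {n: True, q: False}
  {q: False, n: False}
  {q: True, n: True}


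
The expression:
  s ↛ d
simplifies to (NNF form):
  s ∧ ¬d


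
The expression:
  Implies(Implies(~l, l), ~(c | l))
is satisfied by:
  {l: False}


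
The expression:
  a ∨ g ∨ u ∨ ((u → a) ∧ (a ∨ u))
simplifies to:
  a ∨ g ∨ u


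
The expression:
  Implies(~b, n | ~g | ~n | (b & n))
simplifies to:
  True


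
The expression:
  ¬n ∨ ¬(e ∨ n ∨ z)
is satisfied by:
  {n: False}


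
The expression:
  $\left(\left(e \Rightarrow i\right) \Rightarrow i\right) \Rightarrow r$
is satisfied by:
  {r: True, i: False, e: False}
  {r: True, e: True, i: False}
  {r: True, i: True, e: False}
  {r: True, e: True, i: True}
  {e: False, i: False, r: False}


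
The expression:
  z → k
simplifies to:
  k ∨ ¬z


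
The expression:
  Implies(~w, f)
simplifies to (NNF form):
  f | w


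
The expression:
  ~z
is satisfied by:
  {z: False}


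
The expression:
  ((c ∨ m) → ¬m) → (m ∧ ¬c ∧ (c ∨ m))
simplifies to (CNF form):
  m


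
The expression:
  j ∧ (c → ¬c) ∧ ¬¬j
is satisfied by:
  {j: True, c: False}


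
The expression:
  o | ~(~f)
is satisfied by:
  {o: True, f: True}
  {o: True, f: False}
  {f: True, o: False}


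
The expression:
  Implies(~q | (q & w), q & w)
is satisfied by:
  {q: True}


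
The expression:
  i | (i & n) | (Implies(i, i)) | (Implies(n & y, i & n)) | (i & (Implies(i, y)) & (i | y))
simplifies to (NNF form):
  True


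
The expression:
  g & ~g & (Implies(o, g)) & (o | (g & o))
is never true.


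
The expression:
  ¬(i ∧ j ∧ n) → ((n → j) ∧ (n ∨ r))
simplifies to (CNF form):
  (j ∨ r) ∧ (j ∨ ¬n) ∧ (n ∨ r) ∧ (n ∨ ¬n)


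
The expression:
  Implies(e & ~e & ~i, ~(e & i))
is always true.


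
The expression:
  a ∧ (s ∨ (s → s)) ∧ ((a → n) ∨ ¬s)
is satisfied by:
  {a: True, n: True, s: False}
  {a: True, s: False, n: False}
  {a: True, n: True, s: True}


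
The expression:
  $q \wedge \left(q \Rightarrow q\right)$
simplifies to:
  $q$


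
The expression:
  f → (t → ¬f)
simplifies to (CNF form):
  ¬f ∨ ¬t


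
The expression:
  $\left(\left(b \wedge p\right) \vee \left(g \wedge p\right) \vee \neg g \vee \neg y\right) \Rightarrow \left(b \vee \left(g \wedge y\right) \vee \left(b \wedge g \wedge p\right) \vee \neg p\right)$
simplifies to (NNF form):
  $b \vee \left(g \wedge y\right) \vee \neg p$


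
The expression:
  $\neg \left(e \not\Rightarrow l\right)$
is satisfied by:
  {l: True, e: False}
  {e: False, l: False}
  {e: True, l: True}


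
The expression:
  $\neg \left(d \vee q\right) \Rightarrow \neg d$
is always true.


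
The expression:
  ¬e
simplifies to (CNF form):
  ¬e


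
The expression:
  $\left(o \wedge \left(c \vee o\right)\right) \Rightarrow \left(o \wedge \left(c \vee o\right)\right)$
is always true.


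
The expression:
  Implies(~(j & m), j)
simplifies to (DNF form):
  j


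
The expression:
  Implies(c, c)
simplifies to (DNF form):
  True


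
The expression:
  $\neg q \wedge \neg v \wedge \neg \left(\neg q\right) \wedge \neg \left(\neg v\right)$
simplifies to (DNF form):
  $\text{False}$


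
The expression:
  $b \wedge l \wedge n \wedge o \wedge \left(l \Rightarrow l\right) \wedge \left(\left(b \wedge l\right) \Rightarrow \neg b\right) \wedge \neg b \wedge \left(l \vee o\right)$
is never true.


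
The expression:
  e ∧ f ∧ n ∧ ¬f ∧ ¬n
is never true.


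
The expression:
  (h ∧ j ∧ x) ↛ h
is never true.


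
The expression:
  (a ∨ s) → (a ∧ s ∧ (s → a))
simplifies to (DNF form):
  (a ∧ s) ∨ (¬a ∧ ¬s)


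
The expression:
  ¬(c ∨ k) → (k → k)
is always true.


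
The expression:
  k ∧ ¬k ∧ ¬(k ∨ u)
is never true.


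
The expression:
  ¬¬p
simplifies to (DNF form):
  p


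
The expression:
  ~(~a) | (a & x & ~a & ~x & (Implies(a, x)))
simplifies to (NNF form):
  a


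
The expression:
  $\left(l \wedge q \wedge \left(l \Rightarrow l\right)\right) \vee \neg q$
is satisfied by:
  {l: True, q: False}
  {q: False, l: False}
  {q: True, l: True}


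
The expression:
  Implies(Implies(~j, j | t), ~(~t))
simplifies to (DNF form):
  t | ~j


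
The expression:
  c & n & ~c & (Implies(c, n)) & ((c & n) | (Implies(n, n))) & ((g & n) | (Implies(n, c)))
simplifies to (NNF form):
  False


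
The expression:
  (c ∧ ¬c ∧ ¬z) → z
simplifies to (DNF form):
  True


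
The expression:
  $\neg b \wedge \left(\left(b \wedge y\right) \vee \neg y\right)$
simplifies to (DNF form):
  $\neg b \wedge \neg y$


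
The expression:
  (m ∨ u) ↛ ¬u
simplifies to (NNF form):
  u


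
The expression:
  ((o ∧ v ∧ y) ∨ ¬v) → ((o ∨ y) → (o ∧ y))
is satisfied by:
  {v: True, o: False, y: False}
  {y: True, v: True, o: False}
  {o: True, v: True, y: False}
  {y: True, o: True, v: True}
  {y: False, v: False, o: False}
  {y: True, o: True, v: False}


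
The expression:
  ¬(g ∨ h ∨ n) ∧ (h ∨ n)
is never true.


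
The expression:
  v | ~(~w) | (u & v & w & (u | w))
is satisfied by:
  {v: True, w: True}
  {v: True, w: False}
  {w: True, v: False}


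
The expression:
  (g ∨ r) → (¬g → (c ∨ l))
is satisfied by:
  {c: True, l: True, g: True, r: False}
  {c: True, l: True, g: False, r: False}
  {c: True, g: True, l: False, r: False}
  {c: True, g: False, l: False, r: False}
  {l: True, g: True, c: False, r: False}
  {l: True, g: False, c: False, r: False}
  {g: True, c: False, l: False, r: False}
  {g: False, c: False, l: False, r: False}
  {r: True, c: True, l: True, g: True}
  {r: True, c: True, l: True, g: False}
  {r: True, c: True, g: True, l: False}
  {r: True, c: True, g: False, l: False}
  {r: True, l: True, g: True, c: False}
  {r: True, l: True, g: False, c: False}
  {r: True, g: True, l: False, c: False}


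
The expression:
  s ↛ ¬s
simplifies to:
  s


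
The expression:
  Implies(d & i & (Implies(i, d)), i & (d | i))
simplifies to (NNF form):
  True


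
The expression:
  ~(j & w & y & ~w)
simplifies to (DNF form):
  True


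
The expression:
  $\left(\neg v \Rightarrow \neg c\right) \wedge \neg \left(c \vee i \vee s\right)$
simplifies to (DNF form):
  $\neg c \wedge \neg i \wedge \neg s$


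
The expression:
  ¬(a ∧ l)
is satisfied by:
  {l: False, a: False}
  {a: True, l: False}
  {l: True, a: False}


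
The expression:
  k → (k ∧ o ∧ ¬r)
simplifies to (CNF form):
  (o ∨ ¬k) ∧ (¬k ∨ ¬r)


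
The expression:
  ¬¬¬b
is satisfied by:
  {b: False}


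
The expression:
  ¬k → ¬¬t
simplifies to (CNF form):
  k ∨ t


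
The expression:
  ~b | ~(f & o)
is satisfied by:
  {o: False, b: False, f: False}
  {f: True, o: False, b: False}
  {b: True, o: False, f: False}
  {f: True, b: True, o: False}
  {o: True, f: False, b: False}
  {f: True, o: True, b: False}
  {b: True, o: True, f: False}


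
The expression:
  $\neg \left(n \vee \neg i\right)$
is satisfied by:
  {i: True, n: False}


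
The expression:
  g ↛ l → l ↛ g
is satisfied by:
  {l: True, g: False}
  {g: False, l: False}
  {g: True, l: True}


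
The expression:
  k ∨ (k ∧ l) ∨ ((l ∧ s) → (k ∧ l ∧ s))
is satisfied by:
  {k: True, l: False, s: False}
  {l: False, s: False, k: False}
  {s: True, k: True, l: False}
  {s: True, l: False, k: False}
  {k: True, l: True, s: False}
  {l: True, k: False, s: False}
  {s: True, l: True, k: True}


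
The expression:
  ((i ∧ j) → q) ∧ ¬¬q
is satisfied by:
  {q: True}


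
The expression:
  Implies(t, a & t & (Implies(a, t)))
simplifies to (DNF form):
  a | ~t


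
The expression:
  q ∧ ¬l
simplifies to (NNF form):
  q ∧ ¬l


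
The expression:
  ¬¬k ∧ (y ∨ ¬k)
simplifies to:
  k ∧ y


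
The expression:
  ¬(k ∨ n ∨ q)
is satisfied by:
  {n: False, q: False, k: False}


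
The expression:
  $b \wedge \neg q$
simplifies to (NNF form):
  $b \wedge \neg q$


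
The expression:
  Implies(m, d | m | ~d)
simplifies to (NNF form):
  True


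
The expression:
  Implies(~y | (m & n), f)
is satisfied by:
  {y: True, f: True, m: False, n: False}
  {y: True, n: True, f: True, m: False}
  {y: True, f: True, m: True, n: False}
  {y: True, n: True, f: True, m: True}
  {f: True, n: False, m: False, y: False}
  {f: True, n: True, m: False, y: False}
  {f: True, m: True, n: False, y: False}
  {n: True, f: True, m: True, y: False}
  {y: True, n: False, m: False, f: False}
  {n: True, y: True, m: False, f: False}
  {y: True, m: True, n: False, f: False}


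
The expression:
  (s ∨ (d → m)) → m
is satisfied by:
  {d: True, m: True, s: False}
  {m: True, s: False, d: False}
  {d: True, m: True, s: True}
  {m: True, s: True, d: False}
  {d: True, s: False, m: False}


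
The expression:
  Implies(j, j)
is always true.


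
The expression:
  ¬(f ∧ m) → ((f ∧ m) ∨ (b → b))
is always true.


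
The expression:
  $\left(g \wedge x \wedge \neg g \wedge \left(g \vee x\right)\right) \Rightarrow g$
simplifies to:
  $\text{True}$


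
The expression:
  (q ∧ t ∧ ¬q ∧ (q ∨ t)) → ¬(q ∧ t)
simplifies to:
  True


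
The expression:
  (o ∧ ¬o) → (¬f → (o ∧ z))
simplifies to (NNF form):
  True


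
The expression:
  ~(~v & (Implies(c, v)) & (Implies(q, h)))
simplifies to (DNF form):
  c | v | (q & ~h)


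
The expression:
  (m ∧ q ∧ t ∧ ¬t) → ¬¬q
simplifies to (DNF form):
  True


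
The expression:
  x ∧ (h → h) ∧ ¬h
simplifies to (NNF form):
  x ∧ ¬h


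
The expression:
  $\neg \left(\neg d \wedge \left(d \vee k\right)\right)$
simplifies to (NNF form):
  $d \vee \neg k$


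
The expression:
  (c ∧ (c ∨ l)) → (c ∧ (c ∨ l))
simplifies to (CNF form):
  True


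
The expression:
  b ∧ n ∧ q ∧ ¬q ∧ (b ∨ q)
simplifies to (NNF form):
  False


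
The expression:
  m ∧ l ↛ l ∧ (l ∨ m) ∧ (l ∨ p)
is never true.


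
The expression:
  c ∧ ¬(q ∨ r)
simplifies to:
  c ∧ ¬q ∧ ¬r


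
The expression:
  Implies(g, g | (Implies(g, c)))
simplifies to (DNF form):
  True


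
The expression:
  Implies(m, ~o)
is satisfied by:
  {m: False, o: False}
  {o: True, m: False}
  {m: True, o: False}


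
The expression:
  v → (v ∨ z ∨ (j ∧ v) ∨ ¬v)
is always true.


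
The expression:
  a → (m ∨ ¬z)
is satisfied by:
  {m: True, z: False, a: False}
  {m: False, z: False, a: False}
  {a: True, m: True, z: False}
  {a: True, m: False, z: False}
  {z: True, m: True, a: False}
  {z: True, m: False, a: False}
  {z: True, a: True, m: True}


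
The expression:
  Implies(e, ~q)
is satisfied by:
  {e: False, q: False}
  {q: True, e: False}
  {e: True, q: False}


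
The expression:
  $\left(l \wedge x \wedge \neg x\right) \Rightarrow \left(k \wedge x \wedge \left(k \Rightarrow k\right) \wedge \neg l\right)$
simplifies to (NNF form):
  $\text{True}$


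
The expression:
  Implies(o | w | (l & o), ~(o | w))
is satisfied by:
  {o: False, w: False}


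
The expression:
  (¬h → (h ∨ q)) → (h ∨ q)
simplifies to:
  True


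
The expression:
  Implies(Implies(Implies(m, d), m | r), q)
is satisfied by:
  {q: True, m: False, r: False}
  {r: True, q: True, m: False}
  {q: True, m: True, r: False}
  {r: True, q: True, m: True}
  {r: False, m: False, q: False}


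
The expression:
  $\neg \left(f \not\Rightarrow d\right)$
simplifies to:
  $d \vee \neg f$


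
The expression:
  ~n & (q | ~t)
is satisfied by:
  {q: True, n: False, t: False}
  {n: False, t: False, q: False}
  {q: True, t: True, n: False}


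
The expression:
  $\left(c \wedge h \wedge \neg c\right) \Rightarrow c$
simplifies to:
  $\text{True}$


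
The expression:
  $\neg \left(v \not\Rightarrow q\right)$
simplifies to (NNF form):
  $q \vee \neg v$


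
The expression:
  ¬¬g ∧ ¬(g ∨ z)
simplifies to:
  False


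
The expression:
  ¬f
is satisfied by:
  {f: False}


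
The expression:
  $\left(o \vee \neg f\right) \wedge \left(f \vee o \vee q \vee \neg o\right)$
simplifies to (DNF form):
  $o \vee \neg f$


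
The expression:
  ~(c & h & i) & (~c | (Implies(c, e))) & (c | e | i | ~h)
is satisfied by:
  {e: True, i: False, h: False, c: False}
  {e: True, i: True, h: False, c: False}
  {e: True, h: True, i: False, c: False}
  {e: True, h: True, i: True, c: False}
  {e: False, i: False, h: False, c: False}
  {i: True, e: False, h: False, c: False}
  {h: True, i: True, e: False, c: False}
  {e: True, c: True, i: False, h: False}
  {e: True, c: True, i: True, h: False}
  {e: True, c: True, h: True, i: False}


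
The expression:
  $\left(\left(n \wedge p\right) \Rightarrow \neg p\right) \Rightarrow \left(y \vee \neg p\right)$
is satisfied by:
  {n: True, y: True, p: False}
  {n: True, p: False, y: False}
  {y: True, p: False, n: False}
  {y: False, p: False, n: False}
  {n: True, y: True, p: True}
  {n: True, p: True, y: False}
  {y: True, p: True, n: False}


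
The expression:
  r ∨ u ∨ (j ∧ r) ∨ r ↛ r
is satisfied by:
  {r: True, u: True}
  {r: True, u: False}
  {u: True, r: False}


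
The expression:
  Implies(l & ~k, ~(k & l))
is always true.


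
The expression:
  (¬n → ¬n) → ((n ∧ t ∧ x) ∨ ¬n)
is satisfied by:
  {t: True, x: True, n: False}
  {t: True, x: False, n: False}
  {x: True, t: False, n: False}
  {t: False, x: False, n: False}
  {n: True, t: True, x: True}


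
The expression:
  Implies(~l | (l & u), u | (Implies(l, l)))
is always true.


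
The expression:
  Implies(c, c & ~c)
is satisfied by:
  {c: False}


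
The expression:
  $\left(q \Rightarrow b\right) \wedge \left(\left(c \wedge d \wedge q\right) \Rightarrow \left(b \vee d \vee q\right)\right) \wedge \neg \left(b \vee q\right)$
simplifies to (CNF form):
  $\neg b \wedge \neg q$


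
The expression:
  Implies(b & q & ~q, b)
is always true.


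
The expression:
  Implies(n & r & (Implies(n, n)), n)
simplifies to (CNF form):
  True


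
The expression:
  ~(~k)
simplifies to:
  k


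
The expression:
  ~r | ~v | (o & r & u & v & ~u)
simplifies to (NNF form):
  ~r | ~v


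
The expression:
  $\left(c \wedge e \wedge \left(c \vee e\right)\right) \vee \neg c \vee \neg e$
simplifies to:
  $\text{True}$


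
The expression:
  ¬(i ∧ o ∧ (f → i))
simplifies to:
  ¬i ∨ ¬o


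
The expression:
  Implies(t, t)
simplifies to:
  True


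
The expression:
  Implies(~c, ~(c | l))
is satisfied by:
  {c: True, l: False}
  {l: False, c: False}
  {l: True, c: True}


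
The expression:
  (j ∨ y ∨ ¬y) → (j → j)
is always true.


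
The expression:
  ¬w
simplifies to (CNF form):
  ¬w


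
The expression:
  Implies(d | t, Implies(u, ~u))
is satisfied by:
  {d: False, u: False, t: False}
  {t: True, d: False, u: False}
  {d: True, t: False, u: False}
  {t: True, d: True, u: False}
  {u: True, t: False, d: False}


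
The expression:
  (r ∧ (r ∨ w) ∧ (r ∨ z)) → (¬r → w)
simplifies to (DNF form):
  True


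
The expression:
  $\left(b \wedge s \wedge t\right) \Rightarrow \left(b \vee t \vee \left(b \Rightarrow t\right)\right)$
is always true.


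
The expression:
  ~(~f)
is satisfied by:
  {f: True}


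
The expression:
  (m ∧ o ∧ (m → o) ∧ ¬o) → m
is always true.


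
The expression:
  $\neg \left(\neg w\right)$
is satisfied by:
  {w: True}


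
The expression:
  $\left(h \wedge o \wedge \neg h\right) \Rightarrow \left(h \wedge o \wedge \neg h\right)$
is always true.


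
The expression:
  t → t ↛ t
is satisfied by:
  {t: False}


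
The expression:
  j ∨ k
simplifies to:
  j ∨ k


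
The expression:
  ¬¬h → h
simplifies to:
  True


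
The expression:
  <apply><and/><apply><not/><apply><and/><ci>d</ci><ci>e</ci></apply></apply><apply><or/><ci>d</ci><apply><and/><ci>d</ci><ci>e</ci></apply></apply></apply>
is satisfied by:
  {d: True, e: False}


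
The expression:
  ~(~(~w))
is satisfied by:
  {w: False}


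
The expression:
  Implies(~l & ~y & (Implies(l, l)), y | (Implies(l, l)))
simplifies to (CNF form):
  True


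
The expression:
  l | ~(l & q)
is always true.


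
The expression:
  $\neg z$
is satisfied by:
  {z: False}


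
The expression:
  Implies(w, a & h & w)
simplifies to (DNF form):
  ~w | (a & h)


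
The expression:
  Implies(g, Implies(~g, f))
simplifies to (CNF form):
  True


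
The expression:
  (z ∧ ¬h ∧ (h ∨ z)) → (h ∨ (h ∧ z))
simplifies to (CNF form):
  h ∨ ¬z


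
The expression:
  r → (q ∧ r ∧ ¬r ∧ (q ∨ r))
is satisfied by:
  {r: False}


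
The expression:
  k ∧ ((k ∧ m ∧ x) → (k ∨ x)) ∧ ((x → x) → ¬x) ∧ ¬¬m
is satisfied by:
  {k: True, m: True, x: False}


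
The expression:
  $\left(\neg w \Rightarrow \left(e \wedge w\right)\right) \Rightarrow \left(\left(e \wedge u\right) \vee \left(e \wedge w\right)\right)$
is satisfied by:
  {e: True, w: False}
  {w: False, e: False}
  {w: True, e: True}


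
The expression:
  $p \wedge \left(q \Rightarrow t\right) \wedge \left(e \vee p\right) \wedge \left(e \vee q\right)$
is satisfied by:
  {p: True, e: True, t: True, q: False}
  {p: True, e: True, t: False, q: False}
  {p: True, q: True, e: True, t: True}
  {p: True, q: True, t: True, e: False}


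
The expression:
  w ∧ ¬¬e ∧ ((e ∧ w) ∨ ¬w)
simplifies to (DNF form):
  e ∧ w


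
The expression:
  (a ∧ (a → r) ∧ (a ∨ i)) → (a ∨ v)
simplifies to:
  True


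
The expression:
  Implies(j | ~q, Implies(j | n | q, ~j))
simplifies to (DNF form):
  ~j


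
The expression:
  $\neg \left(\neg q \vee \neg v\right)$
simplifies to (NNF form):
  $q \wedge v$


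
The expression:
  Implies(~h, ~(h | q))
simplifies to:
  h | ~q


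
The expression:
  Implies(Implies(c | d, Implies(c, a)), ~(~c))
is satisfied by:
  {c: True}


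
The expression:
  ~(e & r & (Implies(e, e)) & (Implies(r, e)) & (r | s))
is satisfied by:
  {e: False, r: False}
  {r: True, e: False}
  {e: True, r: False}


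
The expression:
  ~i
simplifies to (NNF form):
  ~i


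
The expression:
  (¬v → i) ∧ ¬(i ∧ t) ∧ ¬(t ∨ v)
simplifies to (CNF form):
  i ∧ ¬t ∧ ¬v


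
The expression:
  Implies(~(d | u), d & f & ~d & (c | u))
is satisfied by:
  {d: True, u: True}
  {d: True, u: False}
  {u: True, d: False}


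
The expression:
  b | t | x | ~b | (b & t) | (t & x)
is always true.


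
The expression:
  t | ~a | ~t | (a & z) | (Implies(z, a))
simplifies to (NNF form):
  True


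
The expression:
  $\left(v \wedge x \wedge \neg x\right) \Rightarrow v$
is always true.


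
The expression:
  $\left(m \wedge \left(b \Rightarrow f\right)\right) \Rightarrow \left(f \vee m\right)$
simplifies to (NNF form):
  $\text{True}$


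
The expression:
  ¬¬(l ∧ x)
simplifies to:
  l ∧ x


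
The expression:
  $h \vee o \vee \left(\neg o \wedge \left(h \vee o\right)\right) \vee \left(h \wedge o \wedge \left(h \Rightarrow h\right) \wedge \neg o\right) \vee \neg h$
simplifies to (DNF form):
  $\text{True}$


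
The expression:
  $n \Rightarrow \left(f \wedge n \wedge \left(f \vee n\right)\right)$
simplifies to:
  $f \vee \neg n$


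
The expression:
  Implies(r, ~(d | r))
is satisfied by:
  {r: False}


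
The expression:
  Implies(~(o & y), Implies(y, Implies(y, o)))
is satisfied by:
  {o: True, y: False}
  {y: False, o: False}
  {y: True, o: True}


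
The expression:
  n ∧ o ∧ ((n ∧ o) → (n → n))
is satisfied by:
  {o: True, n: True}


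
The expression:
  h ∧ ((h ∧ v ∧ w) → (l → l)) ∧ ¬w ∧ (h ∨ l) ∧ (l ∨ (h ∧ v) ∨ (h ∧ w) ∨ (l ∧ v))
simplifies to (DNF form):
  (h ∧ l ∧ ¬w) ∨ (h ∧ v ∧ ¬w)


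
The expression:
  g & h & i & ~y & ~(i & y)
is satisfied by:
  {h: True, i: True, g: True, y: False}


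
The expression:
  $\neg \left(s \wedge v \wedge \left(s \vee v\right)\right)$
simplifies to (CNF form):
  $\neg s \vee \neg v$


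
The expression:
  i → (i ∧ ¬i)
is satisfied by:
  {i: False}


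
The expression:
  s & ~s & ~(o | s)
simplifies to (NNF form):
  False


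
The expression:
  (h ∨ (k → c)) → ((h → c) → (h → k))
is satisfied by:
  {k: True, h: False, c: False}
  {h: False, c: False, k: False}
  {k: True, c: True, h: False}
  {c: True, h: False, k: False}
  {k: True, h: True, c: False}
  {h: True, k: False, c: False}
  {k: True, c: True, h: True}


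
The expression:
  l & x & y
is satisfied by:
  {x: True, y: True, l: True}


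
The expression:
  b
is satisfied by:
  {b: True}


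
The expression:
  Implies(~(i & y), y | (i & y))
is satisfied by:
  {y: True}


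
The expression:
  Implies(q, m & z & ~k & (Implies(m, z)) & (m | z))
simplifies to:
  ~q | (m & z & ~k)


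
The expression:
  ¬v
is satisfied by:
  {v: False}


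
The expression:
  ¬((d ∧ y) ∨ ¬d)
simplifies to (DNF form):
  d ∧ ¬y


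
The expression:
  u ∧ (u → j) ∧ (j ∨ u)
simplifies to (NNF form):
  j ∧ u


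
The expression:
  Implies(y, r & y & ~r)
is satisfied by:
  {y: False}


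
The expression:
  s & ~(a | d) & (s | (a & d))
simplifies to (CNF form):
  s & ~a & ~d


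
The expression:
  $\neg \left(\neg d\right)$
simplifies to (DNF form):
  $d$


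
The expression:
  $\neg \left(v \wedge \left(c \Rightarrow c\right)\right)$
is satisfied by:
  {v: False}


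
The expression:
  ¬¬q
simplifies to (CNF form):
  q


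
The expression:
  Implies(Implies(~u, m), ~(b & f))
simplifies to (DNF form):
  ~b | ~f | (~m & ~u)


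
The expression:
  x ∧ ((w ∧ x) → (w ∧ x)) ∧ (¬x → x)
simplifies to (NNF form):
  x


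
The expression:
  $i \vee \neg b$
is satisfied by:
  {i: True, b: False}
  {b: False, i: False}
  {b: True, i: True}


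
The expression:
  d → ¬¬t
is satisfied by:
  {t: True, d: False}
  {d: False, t: False}
  {d: True, t: True}


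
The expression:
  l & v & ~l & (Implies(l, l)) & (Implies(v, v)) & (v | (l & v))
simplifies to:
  False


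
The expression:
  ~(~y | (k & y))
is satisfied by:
  {y: True, k: False}


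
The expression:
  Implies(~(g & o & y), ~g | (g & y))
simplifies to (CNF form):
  y | ~g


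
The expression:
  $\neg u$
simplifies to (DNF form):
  $\neg u$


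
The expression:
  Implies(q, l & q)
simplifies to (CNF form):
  l | ~q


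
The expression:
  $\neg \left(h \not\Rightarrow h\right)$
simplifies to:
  $\text{True}$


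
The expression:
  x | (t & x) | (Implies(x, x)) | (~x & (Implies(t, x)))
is always true.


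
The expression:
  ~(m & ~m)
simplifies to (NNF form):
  True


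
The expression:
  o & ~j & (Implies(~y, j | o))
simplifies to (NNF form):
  o & ~j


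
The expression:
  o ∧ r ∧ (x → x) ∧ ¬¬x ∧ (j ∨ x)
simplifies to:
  o ∧ r ∧ x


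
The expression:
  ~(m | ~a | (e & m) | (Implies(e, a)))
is never true.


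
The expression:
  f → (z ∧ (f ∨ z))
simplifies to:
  z ∨ ¬f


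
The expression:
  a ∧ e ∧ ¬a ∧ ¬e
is never true.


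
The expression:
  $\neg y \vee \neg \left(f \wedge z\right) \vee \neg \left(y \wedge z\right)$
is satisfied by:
  {z: False, y: False, f: False}
  {f: True, z: False, y: False}
  {y: True, z: False, f: False}
  {f: True, y: True, z: False}
  {z: True, f: False, y: False}
  {f: True, z: True, y: False}
  {y: True, z: True, f: False}


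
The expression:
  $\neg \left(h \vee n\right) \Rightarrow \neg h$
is always true.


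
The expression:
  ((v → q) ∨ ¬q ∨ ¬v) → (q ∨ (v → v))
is always true.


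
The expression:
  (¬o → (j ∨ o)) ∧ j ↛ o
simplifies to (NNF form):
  j ∧ ¬o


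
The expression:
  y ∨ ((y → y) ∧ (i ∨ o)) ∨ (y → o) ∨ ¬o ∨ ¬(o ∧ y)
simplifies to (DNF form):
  True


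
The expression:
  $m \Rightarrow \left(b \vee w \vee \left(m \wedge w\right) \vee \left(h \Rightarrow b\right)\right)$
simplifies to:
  $b \vee w \vee \neg h \vee \neg m$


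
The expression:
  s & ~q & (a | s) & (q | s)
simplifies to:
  s & ~q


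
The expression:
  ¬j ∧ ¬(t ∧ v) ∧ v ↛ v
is never true.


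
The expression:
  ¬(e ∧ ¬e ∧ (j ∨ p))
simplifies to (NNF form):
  True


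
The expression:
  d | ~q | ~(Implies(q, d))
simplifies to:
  True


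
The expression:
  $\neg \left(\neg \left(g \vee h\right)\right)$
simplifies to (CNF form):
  $g \vee h$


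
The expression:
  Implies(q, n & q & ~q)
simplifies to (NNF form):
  ~q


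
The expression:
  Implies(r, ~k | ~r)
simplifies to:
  ~k | ~r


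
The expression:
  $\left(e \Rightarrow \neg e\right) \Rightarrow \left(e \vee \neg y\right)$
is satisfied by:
  {e: True, y: False}
  {y: False, e: False}
  {y: True, e: True}


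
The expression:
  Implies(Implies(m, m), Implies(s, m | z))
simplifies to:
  m | z | ~s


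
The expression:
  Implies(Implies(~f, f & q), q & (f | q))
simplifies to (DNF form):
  q | ~f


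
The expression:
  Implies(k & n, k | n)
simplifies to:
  True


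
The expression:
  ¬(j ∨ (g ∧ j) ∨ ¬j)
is never true.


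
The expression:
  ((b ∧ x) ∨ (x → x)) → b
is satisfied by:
  {b: True}


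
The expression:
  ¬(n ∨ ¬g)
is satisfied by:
  {g: True, n: False}


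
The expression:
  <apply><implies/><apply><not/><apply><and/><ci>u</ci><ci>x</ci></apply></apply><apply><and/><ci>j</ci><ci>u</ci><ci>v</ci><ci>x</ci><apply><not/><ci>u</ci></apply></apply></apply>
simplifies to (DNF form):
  <apply><and/><ci>u</ci><ci>x</ci></apply>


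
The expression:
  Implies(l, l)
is always true.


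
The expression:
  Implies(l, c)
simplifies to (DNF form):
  c | ~l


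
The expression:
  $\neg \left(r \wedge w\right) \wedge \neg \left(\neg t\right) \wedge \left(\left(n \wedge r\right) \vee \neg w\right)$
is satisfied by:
  {t: True, w: False}


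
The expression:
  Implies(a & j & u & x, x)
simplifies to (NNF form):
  True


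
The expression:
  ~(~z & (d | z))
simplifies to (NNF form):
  z | ~d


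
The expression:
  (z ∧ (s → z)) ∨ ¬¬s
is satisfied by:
  {z: True, s: True}
  {z: True, s: False}
  {s: True, z: False}


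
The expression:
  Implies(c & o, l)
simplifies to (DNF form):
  l | ~c | ~o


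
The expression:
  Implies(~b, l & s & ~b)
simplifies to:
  b | (l & s)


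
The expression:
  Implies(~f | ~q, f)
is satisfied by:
  {f: True}


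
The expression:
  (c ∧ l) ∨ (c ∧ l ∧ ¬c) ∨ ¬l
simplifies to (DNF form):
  c ∨ ¬l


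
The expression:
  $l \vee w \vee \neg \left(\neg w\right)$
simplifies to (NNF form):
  $l \vee w$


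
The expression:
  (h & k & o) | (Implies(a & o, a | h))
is always true.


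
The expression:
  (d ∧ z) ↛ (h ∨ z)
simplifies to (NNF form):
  False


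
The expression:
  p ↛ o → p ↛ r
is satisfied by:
  {o: True, p: False, r: False}
  {p: False, r: False, o: False}
  {r: True, o: True, p: False}
  {r: True, p: False, o: False}
  {o: True, p: True, r: False}
  {p: True, o: False, r: False}
  {r: True, p: True, o: True}


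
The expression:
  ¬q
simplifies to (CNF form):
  ¬q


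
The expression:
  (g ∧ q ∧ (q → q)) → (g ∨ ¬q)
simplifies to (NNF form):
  True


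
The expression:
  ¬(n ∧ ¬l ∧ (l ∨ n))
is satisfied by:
  {l: True, n: False}
  {n: False, l: False}
  {n: True, l: True}


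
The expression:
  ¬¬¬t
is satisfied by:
  {t: False}


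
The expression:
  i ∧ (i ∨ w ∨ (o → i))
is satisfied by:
  {i: True}


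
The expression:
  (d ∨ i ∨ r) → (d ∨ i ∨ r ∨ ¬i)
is always true.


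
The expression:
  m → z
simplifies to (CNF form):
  z ∨ ¬m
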